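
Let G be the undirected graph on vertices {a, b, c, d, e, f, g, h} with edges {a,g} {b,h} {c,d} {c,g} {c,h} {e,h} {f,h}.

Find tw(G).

A width-1 tree decomposition is:
Bags: B1 = {c, h}  B2 = {c, d}  B3 = {f, h}  B4 = {e, h}  B5 = {b, h}  B6 = {c, g}  B7 = {a, g}
Tree: B1–B2, B1–B3, B1–B4, B1–B5, B1–B6, B6–B7
Each bag holds 2 vertices, so the decomposition has width 1, which upper-bounds the treewidth. G has an edge, so its treewidth is at least 1. Hence tw(G) = 1 exactly.

1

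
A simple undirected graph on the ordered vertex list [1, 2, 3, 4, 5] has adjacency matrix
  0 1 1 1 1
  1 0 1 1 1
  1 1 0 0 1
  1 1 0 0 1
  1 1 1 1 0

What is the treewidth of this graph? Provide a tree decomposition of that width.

The largest bag has 4 vertices, giving width 3; this decomposition certifies tw(G) ≤ 3. Conversely, {1, 2, 3, 5} is a clique of size 4, and the vertices of any clique must share a bag in every tree decomposition; so some bag has ≥ 4 vertices and tw(G) ≥ 3. Therefore the treewidth is 3.

Treewidth 3.
One optimal decomposition is:
Bags: B1 = {1, 2, 4, 5}  B2 = {1, 2, 3, 5}
Tree: B1–B2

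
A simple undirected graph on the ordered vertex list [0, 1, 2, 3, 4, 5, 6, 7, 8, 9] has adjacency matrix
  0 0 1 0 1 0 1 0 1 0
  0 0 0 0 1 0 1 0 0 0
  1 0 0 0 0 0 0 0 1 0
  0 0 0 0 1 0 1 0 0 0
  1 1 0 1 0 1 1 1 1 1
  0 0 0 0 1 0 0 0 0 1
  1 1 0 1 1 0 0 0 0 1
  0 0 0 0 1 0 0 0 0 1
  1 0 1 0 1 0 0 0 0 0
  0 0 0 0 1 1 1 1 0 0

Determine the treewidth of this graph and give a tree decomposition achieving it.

Treewidth 2.
One optimal decomposition is:
Bags: B1 = {0, 4, 6}  B2 = {1, 4, 6}  B3 = {4, 6, 9}  B4 = {0, 4, 8}  B5 = {4, 7, 9}  B6 = {4, 5, 9}  B7 = {0, 2, 8}  B8 = {3, 4, 6}
Tree: B1–B2, B1–B3, B1–B4, B3–B5, B5–B6, B4–B7, B3–B8

Each bag holds 3 vertices, so the decomposition has width 2, which upper-bounds the treewidth. Conversely, {0, 2, 8} is a clique of size 3, and the vertices of any clique must share a bag in every tree decomposition; so some bag has ≥ 3 vertices and tw(G) ≥ 2. Combining the bounds, tw(G) = 2.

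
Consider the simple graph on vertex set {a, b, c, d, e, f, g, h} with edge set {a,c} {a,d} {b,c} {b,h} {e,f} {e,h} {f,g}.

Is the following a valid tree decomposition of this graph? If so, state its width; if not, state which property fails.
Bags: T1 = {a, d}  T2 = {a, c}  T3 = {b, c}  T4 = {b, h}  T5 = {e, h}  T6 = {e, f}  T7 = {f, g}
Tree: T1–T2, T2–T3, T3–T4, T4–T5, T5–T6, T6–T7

Checking the three conditions: (i) the bags cover all of {a, b, c, d, e, f, g, h}; (ii) for each edge, some bag contains both endpoints; (iii) the bags containing any fixed vertex form a subtree. All hold, so the decomposition is valid with width 2 − 1 = 1.

Yes; width 1.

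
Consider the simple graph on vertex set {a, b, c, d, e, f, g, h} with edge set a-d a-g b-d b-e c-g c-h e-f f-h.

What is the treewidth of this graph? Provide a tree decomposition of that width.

Treewidth 2.
Bags: B1 = {c, g, h}  B2 = {a, g, h}  B3 = {a, d, h}  B4 = {b, d, h}  B5 = {b, e, h}  B6 = {e, f, h}
Tree: B1–B2, B2–B3, B3–B4, B4–B5, B5–B6

Each bag holds 3 vertices, so the decomposition has width 2, which upper-bounds the treewidth. The edges h–c–g–a–d–b–e–f–h form a cycle, so G is not a tree and its treewidth is at least 2. Hence tw(G) = 2 exactly.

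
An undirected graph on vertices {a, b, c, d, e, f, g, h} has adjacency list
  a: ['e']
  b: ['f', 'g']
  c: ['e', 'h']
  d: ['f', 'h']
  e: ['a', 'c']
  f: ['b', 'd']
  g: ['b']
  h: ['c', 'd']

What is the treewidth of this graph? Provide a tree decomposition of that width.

The largest bag has 2 vertices, giving width 1; this decomposition certifies tw(G) ≤ 1. Any graph with an edge has treewidth ≥ 1, and G has the edge a–e. Hence tw(G) = 1 exactly.

Treewidth 1.
Bags: B1 = {a, e}  B2 = {c, e}  B3 = {c, h}  B4 = {d, h}  B5 = {d, f}  B6 = {b, f}  B7 = {b, g}
Tree: B1–B2, B2–B3, B3–B4, B4–B5, B5–B6, B6–B7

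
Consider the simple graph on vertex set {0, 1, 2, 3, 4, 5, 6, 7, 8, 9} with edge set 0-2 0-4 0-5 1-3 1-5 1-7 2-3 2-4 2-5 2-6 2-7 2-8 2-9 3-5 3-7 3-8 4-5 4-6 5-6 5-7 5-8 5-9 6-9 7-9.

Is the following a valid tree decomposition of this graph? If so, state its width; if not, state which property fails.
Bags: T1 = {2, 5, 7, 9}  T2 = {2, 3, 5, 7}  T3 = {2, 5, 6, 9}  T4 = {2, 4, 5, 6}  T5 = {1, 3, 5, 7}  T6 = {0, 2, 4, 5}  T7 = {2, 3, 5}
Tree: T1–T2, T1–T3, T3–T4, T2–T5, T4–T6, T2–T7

No — vertex 8 appears in no bag.

A tree decomposition must satisfy three properties: every vertex lies in some bag; for every edge, both endpoints lie together in some bag; and for every vertex, the bags containing it form a connected subtree. Here vertex 8 appears in no bag, so the decomposition is invalid.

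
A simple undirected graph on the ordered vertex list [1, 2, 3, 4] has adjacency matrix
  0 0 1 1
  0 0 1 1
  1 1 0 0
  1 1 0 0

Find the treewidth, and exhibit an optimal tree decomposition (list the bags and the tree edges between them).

Treewidth 2.
Bags: B1 = {1, 3, 4}  B2 = {2, 3, 4}
Tree: B1–B2

The largest bag has 3 vertices, giving width 2; this decomposition certifies tw(G) ≤ 2. For the lower bound, G contains the cycle 3–1–4–2–3, so G is not a forest; only forests have treewidth ≤ 1, hence tw(G) ≥ 2. Therefore the treewidth is 2.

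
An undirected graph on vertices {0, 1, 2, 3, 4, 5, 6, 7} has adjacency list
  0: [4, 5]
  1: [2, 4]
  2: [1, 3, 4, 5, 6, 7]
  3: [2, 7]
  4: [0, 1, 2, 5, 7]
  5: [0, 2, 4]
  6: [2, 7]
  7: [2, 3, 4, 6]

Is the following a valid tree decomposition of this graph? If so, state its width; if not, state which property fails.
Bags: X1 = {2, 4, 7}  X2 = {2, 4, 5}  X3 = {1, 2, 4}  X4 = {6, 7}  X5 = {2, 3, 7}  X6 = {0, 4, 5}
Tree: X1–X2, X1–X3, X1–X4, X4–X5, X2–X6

A tree decomposition must satisfy three properties: every vertex lies in some bag; for every edge, both endpoints lie together in some bag; and for every vertex, the bags containing it form a connected subtree. Here edge (2,6) lies in no bag, so the decomposition is invalid.

No — edge (2,6) lies in no bag.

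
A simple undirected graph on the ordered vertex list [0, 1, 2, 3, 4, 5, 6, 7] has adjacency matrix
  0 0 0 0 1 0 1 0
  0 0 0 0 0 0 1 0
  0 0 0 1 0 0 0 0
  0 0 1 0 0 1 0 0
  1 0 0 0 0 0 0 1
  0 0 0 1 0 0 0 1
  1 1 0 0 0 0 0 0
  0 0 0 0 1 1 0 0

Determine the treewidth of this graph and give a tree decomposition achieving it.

Treewidth 1.
One such decomposition:
Bags: B1 = {2, 3}  B2 = {3, 5}  B3 = {5, 7}  B4 = {4, 7}  B5 = {0, 4}  B6 = {0, 6}  B7 = {1, 6}
Tree: B1–B2, B2–B3, B3–B4, B4–B5, B5–B6, B6–B7

Each bag holds 2 vertices, so the decomposition has width 1, which upper-bounds the treewidth. G has an edge, so its treewidth is at least 1. Therefore the treewidth is 1.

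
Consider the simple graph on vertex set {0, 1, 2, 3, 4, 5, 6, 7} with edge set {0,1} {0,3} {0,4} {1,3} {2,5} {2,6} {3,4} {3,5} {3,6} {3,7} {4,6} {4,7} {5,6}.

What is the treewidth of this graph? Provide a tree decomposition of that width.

Each bag holds 3 vertices, so the decomposition has width 2, which upper-bounds the treewidth. Conversely, {2, 5, 6} is a clique of size 3, and the vertices of any clique must share a bag in every tree decomposition; so some bag has ≥ 3 vertices and tw(G) ≥ 2. Hence tw(G) = 2 exactly.

Treewidth 2.
Bags: B1 = {0, 3, 4}  B2 = {3, 4, 6}  B3 = {3, 5, 6}  B4 = {0, 1, 3}  B5 = {2, 5, 6}  B6 = {3, 4, 7}
Tree: B1–B2, B2–B3, B1–B4, B3–B5, B2–B6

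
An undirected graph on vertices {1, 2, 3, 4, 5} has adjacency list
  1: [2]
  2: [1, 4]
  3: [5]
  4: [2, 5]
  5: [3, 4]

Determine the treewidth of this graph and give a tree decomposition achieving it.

Treewidth 1.
One optimal decomposition is:
Bags: B1 = {1, 2}  B2 = {2, 4}  B3 = {4, 5}  B4 = {3, 5}
Tree: B1–B2, B2–B3, B3–B4

Each bag holds 2 vertices, so the decomposition has width 1, which upper-bounds the treewidth. G has an edge, so its treewidth is at least 1. Combining the bounds, tw(G) = 1.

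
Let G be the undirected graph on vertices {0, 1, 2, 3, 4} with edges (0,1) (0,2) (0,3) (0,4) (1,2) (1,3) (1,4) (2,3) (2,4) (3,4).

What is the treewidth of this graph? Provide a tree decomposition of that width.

Treewidth 4.
One optimal decomposition is:
Bags: B1 = {0, 1, 2, 3, 4}
Tree: (single bag)

With just one bag of size 5, the width is 5 − 1 = 4, so tw(G) ≤ 4. On the other hand G contains the 5-clique {0, 1, 2, 3, 4}. A clique must lie in a single bag of any decomposition, so no decomposition can have width below 4. Hence tw(G) = 4 exactly.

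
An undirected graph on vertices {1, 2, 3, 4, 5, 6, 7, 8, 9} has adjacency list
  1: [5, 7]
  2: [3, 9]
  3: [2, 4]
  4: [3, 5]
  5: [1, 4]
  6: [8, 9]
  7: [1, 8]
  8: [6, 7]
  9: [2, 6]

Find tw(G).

2

A width-2 tree decomposition is:
Bags: B1 = {2, 3, 9}  B2 = {3, 4, 9}  B3 = {4, 5, 9}  B4 = {1, 5, 9}  B5 = {1, 7, 9}  B6 = {7, 8, 9}  B7 = {6, 8, 9}
Tree: B1–B2, B2–B3, B3–B4, B4–B5, B5–B6, B6–B7
Each bag holds 3 vertices, so the decomposition has width 2, which upper-bounds the treewidth. Since 9–2–3–4–5–1–7–8–6–9 is a cycle in G, G is not acyclic. Forests are exactly the graphs of treewidth ≤ 1, so tw(G) ≥ 2. The upper and lower bounds meet at 2, so that is the treewidth.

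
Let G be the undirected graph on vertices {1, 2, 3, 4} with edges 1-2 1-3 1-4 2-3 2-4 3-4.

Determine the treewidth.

A width-3 tree decomposition is:
Bags: B1 = {1, 2, 3, 4}
Tree: (single bag)
A single bag containing all 4 vertices is trivially a valid decomposition of width 3. Conversely, {1, 2, 3, 4} is a clique of size 4, and the vertices of any clique must share a bag in every tree decomposition; so some bag has ≥ 4 vertices and tw(G) ≥ 3. Combining the bounds, tw(G) = 3.

3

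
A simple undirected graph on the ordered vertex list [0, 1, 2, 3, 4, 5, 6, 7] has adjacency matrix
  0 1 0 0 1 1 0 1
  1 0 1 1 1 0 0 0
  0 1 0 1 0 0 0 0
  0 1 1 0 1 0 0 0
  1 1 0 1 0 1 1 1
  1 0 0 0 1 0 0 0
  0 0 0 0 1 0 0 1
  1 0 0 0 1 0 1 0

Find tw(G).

A width-2 tree decomposition is:
Bags: B1 = {0, 1, 4}  B2 = {0, 4, 7}  B3 = {1, 3, 4}  B4 = {4, 6, 7}  B5 = {1, 2, 3}  B6 = {0, 4, 5}
Tree: B1–B2, B1–B3, B2–B4, B3–B5, B2–B6
Every bag has size at most 3, so the width is 3 − 1 = 2 and tw(G) ≤ 2. On the other hand G contains the 3-clique {1, 2, 3}. A clique must lie in a single bag of any decomposition, so no decomposition can have width below 2. The upper and lower bounds meet at 2, so that is the treewidth.

2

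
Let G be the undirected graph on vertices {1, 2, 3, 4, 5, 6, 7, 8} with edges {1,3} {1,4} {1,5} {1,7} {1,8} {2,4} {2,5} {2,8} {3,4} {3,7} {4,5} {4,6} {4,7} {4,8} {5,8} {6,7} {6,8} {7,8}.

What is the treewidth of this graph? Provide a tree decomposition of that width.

Every bag has size at most 4, so the width is 4 − 1 = 3 and tw(G) ≤ 3. For the lower bound, the 4 vertices {1, 4, 5, 8} are pairwise adjacent, and any tree decomposition puts a clique entirely inside one bag — forcing width ≥ 3. Hence tw(G) = 3 exactly.

Treewidth 3.
Bags: B1 = {1, 3, 4, 7}  B2 = {1, 4, 7, 8}  B3 = {4, 6, 7, 8}  B4 = {1, 4, 5, 8}  B5 = {2, 4, 5, 8}
Tree: B1–B2, B2–B3, B2–B4, B4–B5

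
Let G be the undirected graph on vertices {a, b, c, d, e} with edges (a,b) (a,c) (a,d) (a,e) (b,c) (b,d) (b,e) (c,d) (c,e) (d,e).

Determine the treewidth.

A width-4 tree decomposition is:
Bags: B1 = {a, b, c, d, e}
Tree: (single bag)
A single bag containing all 5 vertices is trivially a valid decomposition of width 4. For the lower bound, the 5 vertices {a, b, c, d, e} are pairwise adjacent, and any tree decomposition puts a clique entirely inside one bag — forcing width ≥ 4. Hence tw(G) = 4 exactly.

4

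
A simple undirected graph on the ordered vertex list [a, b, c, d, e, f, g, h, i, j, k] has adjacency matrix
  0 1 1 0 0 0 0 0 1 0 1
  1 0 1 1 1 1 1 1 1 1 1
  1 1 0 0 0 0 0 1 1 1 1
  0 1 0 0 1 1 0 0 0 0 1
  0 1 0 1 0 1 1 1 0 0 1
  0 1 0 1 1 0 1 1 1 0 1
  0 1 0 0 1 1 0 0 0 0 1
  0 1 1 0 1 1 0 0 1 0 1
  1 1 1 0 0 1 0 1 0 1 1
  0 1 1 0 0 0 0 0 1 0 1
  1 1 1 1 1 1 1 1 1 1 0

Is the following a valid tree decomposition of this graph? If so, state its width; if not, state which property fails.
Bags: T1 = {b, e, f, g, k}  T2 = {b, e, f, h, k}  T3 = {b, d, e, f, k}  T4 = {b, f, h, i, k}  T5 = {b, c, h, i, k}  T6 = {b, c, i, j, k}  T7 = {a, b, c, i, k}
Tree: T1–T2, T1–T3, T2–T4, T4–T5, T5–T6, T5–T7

Yes; width 4.

Every vertex of G appears in some bag (union = {a, b, c, d, e, f, g, h, i, j, k}); every edge is covered by a bag; and for each vertex v the set of bags containing v is connected in the bag tree. The decomposition is therefore valid. The largest bag has 5 vertices, so the width is 4.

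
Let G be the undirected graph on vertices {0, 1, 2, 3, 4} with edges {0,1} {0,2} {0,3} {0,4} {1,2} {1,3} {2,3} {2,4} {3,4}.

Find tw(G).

A width-3 tree decomposition is:
Bags: B1 = {0, 1, 2, 3}  B2 = {0, 2, 3, 4}
Tree: B1–B2
Each bag holds 4 vertices, so the decomposition has width 3, which upper-bounds the treewidth. For the lower bound, the 4 vertices {0, 1, 2, 3} are pairwise adjacent, and any tree decomposition puts a clique entirely inside one bag — forcing width ≥ 3. Hence tw(G) = 3 exactly.

3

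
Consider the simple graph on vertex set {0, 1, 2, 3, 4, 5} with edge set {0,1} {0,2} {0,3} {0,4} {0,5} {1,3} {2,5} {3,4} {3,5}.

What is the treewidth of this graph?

A width-2 tree decomposition is:
Bags: B1 = {0, 3, 5}  B2 = {0, 1, 3}  B3 = {0, 2, 5}  B4 = {0, 3, 4}
Tree: B1–B2, B1–B3, B1–B4
Each bag holds 3 vertices, so the decomposition has width 2, which upper-bounds the treewidth. On the other hand G contains the 3-clique {0, 2, 5}. A clique must lie in a single bag of any decomposition, so no decomposition can have width below 2. Therefore the treewidth is 2.

2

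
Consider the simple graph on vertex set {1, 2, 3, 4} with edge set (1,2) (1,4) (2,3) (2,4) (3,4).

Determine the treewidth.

A width-2 tree decomposition is:
Bags: B1 = {2, 3, 4}  B2 = {1, 2, 4}
Tree: B1–B2
The largest bag has 3 vertices, giving width 2; this decomposition certifies tw(G) ≤ 2. For the lower bound, the 3 vertices {1, 2, 4} are pairwise adjacent, and any tree decomposition puts a clique entirely inside one bag — forcing width ≥ 2. Therefore the treewidth is 2.

2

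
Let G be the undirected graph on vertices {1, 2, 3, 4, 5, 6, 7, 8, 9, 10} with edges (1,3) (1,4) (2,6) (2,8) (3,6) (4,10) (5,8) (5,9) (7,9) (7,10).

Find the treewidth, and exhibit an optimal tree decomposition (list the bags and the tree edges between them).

Each bag holds 3 vertices, so the decomposition has width 2, which upper-bounds the treewidth. Since 9–5–8–2–6–3–1–4–10–7–9 is a cycle in G, G is not acyclic. Forests are exactly the graphs of treewidth ≤ 1, so tw(G) ≥ 2. Combining the bounds, tw(G) = 2.

Treewidth 2.
One such decomposition:
Bags: B1 = {5, 8, 9}  B2 = {2, 8, 9}  B3 = {2, 6, 9}  B4 = {3, 6, 9}  B5 = {1, 3, 9}  B6 = {1, 4, 9}  B7 = {4, 9, 10}  B8 = {7, 9, 10}
Tree: B1–B2, B2–B3, B3–B4, B4–B5, B5–B6, B6–B7, B7–B8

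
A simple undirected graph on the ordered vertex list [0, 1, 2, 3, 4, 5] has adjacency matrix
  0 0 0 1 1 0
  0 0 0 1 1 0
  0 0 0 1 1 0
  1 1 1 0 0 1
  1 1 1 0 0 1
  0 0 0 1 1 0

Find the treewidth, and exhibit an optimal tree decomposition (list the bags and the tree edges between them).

Treewidth 2.
Bags: B1 = {0, 3, 4}  B2 = {3, 4, 5}  B3 = {2, 3, 4}  B4 = {1, 3, 4}
Tree: B1–B2, B2–B3, B3–B4

The largest bag has 3 vertices, giving width 2; this decomposition certifies tw(G) ≤ 2. The edges 0–4–5–3–0 form a cycle, so G is not a tree and its treewidth is at least 2. Hence tw(G) = 2 exactly.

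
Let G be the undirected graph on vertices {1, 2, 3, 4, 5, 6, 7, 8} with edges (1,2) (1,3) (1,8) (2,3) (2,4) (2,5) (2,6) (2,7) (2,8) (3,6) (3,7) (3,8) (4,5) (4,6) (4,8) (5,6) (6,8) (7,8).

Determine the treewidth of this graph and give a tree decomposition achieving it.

Treewidth 3.
Bags: B1 = {2, 4, 6, 8}  B2 = {2, 4, 5, 6}  B3 = {2, 3, 6, 8}  B4 = {2, 3, 7, 8}  B5 = {1, 2, 3, 8}
Tree: B1–B2, B1–B3, B3–B4, B3–B5

The largest bag has 4 vertices, giving width 3; this decomposition certifies tw(G) ≤ 3. On the other hand G contains the 4-clique {1, 2, 3, 8}. A clique must lie in a single bag of any decomposition, so no decomposition can have width below 3. Hence tw(G) = 3 exactly.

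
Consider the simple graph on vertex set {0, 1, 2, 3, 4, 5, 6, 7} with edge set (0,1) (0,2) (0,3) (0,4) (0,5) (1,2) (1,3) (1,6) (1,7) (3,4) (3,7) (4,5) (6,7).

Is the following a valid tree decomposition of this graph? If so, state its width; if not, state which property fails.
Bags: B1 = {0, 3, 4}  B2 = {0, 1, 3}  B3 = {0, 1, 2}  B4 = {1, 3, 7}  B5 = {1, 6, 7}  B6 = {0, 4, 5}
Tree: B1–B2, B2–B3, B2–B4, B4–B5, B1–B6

Vertex coverage: the bags together contain {0, 1, 2, 3, 4, 5, 6, 7}, the full vertex set. Edge coverage: each edge of G has both endpoints in at least one bag. Running intersection: for every vertex, the bags containing it form a connected subtree. All three properties hold, so this is a valid tree decomposition of width max|bag| − 1 = 2, and hence tw(G) ≤ 2.

Yes; width 2.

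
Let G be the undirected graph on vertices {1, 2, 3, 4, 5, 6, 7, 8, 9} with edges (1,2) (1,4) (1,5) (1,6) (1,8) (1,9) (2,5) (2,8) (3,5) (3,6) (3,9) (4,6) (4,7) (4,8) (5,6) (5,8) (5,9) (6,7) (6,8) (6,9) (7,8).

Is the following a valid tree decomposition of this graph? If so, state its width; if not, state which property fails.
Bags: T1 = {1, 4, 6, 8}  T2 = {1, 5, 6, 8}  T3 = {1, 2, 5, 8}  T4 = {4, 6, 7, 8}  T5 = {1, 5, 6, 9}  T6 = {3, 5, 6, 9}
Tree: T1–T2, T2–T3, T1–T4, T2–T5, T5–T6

Yes; width 3.

Vertex coverage: the bags together contain {1, 2, 3, 4, 5, 6, 7, 8, 9}, the full vertex set. Edge coverage: each edge of G has both endpoints in at least one bag. Running intersection: for every vertex, the bags containing it form a connected subtree. All three properties hold, so this is a valid tree decomposition of width max|bag| − 1 = 3, and hence tw(G) ≤ 3.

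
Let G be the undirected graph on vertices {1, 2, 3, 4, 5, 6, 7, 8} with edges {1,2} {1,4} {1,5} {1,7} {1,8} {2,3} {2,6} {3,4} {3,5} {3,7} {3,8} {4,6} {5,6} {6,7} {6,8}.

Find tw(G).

A width-3 tree decomposition is:
Bags: B1 = {1, 2, 3, 6}  B2 = {1, 3, 5, 6}  B3 = {1, 3, 6, 8}  B4 = {1, 3, 4, 6}  B5 = {1, 3, 6, 7}
Tree: B1–B2, B2–B3, B3–B4, B4–B5
The largest bag has 4 vertices, giving width 3; this decomposition certifies tw(G) ≤ 3. For the lower bound: the 4 vertex sets {2,6}, {3,5}, {1}, {8} are disjoint, each induces a connected subgraph, and every pair is joined by at least one edge of G. Contracting each set to a single vertex therefore yields K_{4} as a minor, and since treewidth is minor-monotone, tw(G) ≥ tw(K_{4}) = 3. Hence tw(G) = 3 exactly.

3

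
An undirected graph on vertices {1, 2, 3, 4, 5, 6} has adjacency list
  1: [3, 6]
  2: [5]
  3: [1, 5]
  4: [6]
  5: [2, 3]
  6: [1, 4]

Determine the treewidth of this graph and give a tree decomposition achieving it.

The largest bag has 2 vertices, giving width 1; this decomposition certifies tw(G) ≤ 1. Any graph with an edge has treewidth ≥ 1, and G has the edge 1–6. Hence tw(G) = 1 exactly.

Treewidth 1.
One optimal decomposition is:
Bags: B1 = {1, 6}  B2 = {1, 3}  B3 = {4, 6}  B4 = {3, 5}  B5 = {2, 5}
Tree: B1–B2, B1–B3, B2–B4, B4–B5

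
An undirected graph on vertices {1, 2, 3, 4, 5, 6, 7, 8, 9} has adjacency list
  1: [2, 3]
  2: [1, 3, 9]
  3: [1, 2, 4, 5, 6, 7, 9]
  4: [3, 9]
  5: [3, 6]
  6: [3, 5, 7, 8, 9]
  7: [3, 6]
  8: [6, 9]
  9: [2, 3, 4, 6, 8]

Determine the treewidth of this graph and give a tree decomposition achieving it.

Treewidth 2.
One such decomposition:
Bags: B1 = {2, 3, 9}  B2 = {3, 6, 9}  B3 = {3, 5, 6}  B4 = {3, 6, 7}  B5 = {3, 4, 9}  B6 = {1, 2, 3}  B7 = {6, 8, 9}
Tree: B1–B2, B2–B3, B3–B4, B2–B5, B1–B6, B2–B7

Every bag has size at most 3, so the width is 3 − 1 = 2 and tw(G) ≤ 2. For the lower bound, the 3 vertices {6, 8, 9} are pairwise adjacent, and any tree decomposition puts a clique entirely inside one bag — forcing width ≥ 2. Therefore the treewidth is 2.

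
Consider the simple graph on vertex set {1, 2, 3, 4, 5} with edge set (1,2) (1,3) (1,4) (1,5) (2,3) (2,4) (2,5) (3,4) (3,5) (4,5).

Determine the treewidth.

A width-4 tree decomposition is:
Bags: B1 = {1, 2, 3, 4, 5}
Tree: (single bag)
With just one bag of size 5, the width is 5 − 1 = 4, so tw(G) ≤ 4. On the other hand G contains the 5-clique {1, 2, 3, 4, 5}. A clique must lie in a single bag of any decomposition, so no decomposition can have width below 4. The upper and lower bounds meet at 4, so that is the treewidth.

4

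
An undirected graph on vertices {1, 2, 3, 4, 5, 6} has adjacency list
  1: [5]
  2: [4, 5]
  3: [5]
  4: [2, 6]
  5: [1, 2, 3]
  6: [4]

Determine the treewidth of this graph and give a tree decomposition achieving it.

Every bag has size at most 2, so the width is 2 − 1 = 1 and tw(G) ≤ 1. G has an edge, so its treewidth is at least 1. Therefore the treewidth is 1.

Treewidth 1.
One such decomposition:
Bags: B1 = {2, 5}  B2 = {1, 5}  B3 = {2, 4}  B4 = {4, 6}  B5 = {3, 5}
Tree: B1–B2, B1–B3, B3–B4, B2–B5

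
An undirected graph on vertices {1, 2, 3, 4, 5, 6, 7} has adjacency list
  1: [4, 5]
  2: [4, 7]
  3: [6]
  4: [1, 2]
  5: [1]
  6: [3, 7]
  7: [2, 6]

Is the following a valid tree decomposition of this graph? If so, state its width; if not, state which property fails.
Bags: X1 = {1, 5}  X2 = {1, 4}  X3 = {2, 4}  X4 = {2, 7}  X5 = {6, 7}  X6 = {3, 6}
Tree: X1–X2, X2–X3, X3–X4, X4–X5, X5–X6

Yes; width 1.

Vertex coverage: the bags together contain {1, 2, 3, 4, 5, 6, 7}, the full vertex set. Edge coverage: each edge of G has both endpoints in at least one bag. Running intersection: for every vertex, the bags containing it form a connected subtree. All three properties hold, so this is a valid tree decomposition of width max|bag| − 1 = 1, and hence tw(G) ≤ 1.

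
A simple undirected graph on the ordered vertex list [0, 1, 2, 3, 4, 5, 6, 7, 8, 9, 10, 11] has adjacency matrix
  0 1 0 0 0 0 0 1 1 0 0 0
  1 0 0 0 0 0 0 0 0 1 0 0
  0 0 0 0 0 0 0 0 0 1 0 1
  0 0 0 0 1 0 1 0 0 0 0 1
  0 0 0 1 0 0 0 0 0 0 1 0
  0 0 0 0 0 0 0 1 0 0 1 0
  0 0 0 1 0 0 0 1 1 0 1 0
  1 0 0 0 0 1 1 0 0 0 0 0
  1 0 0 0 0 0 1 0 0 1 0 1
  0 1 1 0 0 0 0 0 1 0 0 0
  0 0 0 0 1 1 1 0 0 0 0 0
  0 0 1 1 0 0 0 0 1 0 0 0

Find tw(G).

A width-3 tree decomposition is:
Bags: B1 = {3, 4, 5, 10}  B2 = {3, 5, 6, 10}  B3 = {3, 5, 6, 7}  B4 = {3, 6, 7, 11}  B5 = {6, 7, 8, 11}  B6 = {0, 7, 8, 11}  B7 = {0, 2, 8, 11}  B8 = {0, 2, 8, 9}  B9 = {0, 1, 2, 9}
Tree: B1–B2, B2–B3, B3–B4, B4–B5, B5–B6, B6–B7, B7–B8, B8–B9
The largest bag has 4 vertices, giving width 3; this decomposition certifies tw(G) ≤ 3. For the lower bound: the 4 vertex sets {4,5,10}, {3}, {6}, {0,7,8,11} are disjoint, each induces a connected subgraph, and every pair is joined by at least one edge of G. Contracting each set to a single vertex therefore yields K_{4} as a minor, and since treewidth is minor-monotone, tw(G) ≥ tw(K_{4}) = 3. Hence tw(G) = 3 exactly.

3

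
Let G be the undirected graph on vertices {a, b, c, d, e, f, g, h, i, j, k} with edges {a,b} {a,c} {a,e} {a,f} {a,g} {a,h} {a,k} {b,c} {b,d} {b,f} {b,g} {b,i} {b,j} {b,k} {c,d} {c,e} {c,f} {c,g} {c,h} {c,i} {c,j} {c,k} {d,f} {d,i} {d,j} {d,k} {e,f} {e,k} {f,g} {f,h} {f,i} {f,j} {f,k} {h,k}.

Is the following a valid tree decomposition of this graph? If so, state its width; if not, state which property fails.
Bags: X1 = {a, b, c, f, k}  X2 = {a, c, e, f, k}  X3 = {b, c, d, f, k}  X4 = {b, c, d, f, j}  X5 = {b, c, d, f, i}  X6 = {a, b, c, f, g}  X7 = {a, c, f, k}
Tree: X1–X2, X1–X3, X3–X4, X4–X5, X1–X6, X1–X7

No — vertex h appears in no bag.

A tree decomposition must satisfy three properties: every vertex lies in some bag; for every edge, both endpoints lie together in some bag; and for every vertex, the bags containing it form a connected subtree. Here vertex h appears in no bag, so the decomposition is invalid.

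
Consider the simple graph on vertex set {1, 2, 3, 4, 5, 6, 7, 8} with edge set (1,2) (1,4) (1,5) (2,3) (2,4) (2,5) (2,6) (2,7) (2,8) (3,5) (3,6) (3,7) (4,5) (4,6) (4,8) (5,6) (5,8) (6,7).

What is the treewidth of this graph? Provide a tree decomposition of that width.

The largest bag has 4 vertices, giving width 3; this decomposition certifies tw(G) ≤ 3. On the other hand G contains the 4-clique {2, 3, 5, 6}. A clique must lie in a single bag of any decomposition, so no decomposition can have width below 3. Hence tw(G) = 3 exactly.

Treewidth 3.
One such decomposition:
Bags: B1 = {2, 3, 5, 6}  B2 = {2, 4, 5, 6}  B3 = {1, 2, 4, 5}  B4 = {2, 3, 6, 7}  B5 = {2, 4, 5, 8}
Tree: B1–B2, B2–B3, B1–B4, B3–B5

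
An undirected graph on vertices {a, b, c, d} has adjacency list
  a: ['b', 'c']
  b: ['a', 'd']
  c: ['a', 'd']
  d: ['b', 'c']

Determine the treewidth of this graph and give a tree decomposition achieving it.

The largest bag has 3 vertices, giving width 2; this decomposition certifies tw(G) ≤ 2. Since a–c–d–b–a is a cycle in G, G is not acyclic. Forests are exactly the graphs of treewidth ≤ 1, so tw(G) ≥ 2. Therefore the treewidth is 2.

Treewidth 2.
One optimal decomposition is:
Bags: B1 = {a, c, d}  B2 = {a, b, d}
Tree: B1–B2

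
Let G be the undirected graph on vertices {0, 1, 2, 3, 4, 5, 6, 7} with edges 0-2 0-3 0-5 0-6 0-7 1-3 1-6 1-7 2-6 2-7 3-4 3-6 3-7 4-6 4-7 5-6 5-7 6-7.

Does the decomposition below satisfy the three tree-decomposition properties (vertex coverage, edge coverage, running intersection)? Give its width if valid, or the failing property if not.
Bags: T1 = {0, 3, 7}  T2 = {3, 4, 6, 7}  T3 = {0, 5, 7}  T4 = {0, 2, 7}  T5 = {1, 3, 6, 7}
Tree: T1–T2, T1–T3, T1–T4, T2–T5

A tree decomposition must satisfy three properties: every vertex lies in some bag; for every edge, both endpoints lie together in some bag; and for every vertex, the bags containing it form a connected subtree. Here edge (6,0) lies in no bag, so the decomposition is invalid.

No — edge (6,0) lies in no bag.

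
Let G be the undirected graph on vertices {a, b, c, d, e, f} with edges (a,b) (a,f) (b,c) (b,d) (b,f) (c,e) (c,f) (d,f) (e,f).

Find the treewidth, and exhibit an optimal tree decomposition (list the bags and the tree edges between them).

Treewidth 2.
One optimal decomposition is:
Bags: B1 = {b, d, f}  B2 = {a, b, f}  B3 = {b, c, f}  B4 = {c, e, f}
Tree: B1–B2, B2–B3, B3–B4

The largest bag has 3 vertices, giving width 2; this decomposition certifies tw(G) ≤ 2. Conversely, {c, e, f} is a clique of size 3, and the vertices of any clique must share a bag in every tree decomposition; so some bag has ≥ 3 vertices and tw(G) ≥ 2. The upper and lower bounds meet at 2, so that is the treewidth.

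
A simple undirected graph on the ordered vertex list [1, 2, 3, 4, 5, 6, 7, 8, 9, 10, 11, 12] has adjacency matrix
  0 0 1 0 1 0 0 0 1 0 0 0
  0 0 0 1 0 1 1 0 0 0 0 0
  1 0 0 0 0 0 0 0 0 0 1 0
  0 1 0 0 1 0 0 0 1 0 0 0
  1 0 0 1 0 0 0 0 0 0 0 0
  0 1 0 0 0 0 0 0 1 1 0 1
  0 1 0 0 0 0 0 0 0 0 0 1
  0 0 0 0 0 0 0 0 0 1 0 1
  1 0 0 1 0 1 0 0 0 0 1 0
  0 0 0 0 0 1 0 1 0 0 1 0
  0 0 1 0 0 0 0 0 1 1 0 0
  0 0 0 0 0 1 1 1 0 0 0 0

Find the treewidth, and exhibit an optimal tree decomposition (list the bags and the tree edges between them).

Every bag has size at most 4, so the width is 4 − 1 = 3 and tw(G) ≤ 3. For the lower bound: the 4 vertex sets {1,3,5}, {11}, {9}, {2,4,6,10} are disjoint, each induces a connected subgraph, and every pair is joined by at least one edge of G. Contracting each set to a single vertex therefore yields K_{4} as a minor, and since treewidth is minor-monotone, tw(G) ≥ tw(K_{4}) = 3. Therefore the treewidth is 3.

Treewidth 3.
Bags: B1 = {1, 3, 5, 11}  B2 = {1, 5, 9, 11}  B3 = {4, 5, 9, 11}  B4 = {4, 9, 10, 11}  B5 = {4, 6, 9, 10}  B6 = {2, 4, 6, 10}  B7 = {2, 6, 8, 10}  B8 = {2, 6, 8, 12}  B9 = {2, 7, 8, 12}
Tree: B1–B2, B2–B3, B3–B4, B4–B5, B5–B6, B6–B7, B7–B8, B8–B9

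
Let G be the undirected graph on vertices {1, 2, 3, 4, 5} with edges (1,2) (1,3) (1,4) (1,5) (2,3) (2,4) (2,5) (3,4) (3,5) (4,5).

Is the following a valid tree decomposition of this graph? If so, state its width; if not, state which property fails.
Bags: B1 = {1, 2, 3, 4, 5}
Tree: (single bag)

Yes; width 4.

Every vertex of G appears in some bag (union = {1, 2, 3, 4, 5}); every edge is covered by a bag; and for each vertex v the set of bags containing v is connected in the bag tree. The decomposition is therefore valid. The largest bag has 5 vertices, so the width is 4.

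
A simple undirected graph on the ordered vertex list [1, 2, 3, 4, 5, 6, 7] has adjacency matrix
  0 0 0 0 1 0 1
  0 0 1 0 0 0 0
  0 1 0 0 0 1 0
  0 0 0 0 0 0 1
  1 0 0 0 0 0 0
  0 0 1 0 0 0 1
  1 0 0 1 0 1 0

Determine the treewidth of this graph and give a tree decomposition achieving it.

Each bag holds 2 vertices, so the decomposition has width 1, which upper-bounds the treewidth. Since G has at least one edge (e.g. 1–7), it is not an edgeless graph, so tw(G) ≥ 1. Hence tw(G) = 1 exactly.

Treewidth 1.
Bags: B1 = {1, 7}  B2 = {4, 7}  B3 = {6, 7}  B4 = {3, 6}  B5 = {2, 3}  B6 = {1, 5}
Tree: B1–B2, B1–B3, B3–B4, B4–B5, B1–B6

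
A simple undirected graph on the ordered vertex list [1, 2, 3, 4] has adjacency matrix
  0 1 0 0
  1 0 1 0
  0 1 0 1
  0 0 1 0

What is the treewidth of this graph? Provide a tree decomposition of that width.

Treewidth 1.
Bags: B1 = {2, 3}  B2 = {1, 2}  B3 = {3, 4}
Tree: B1–B2, B1–B3

Each bag holds 2 vertices, so the decomposition has width 1, which upper-bounds the treewidth. Since G has at least one edge (e.g. 3–2), it is not an edgeless graph, so tw(G) ≥ 1. Therefore the treewidth is 1.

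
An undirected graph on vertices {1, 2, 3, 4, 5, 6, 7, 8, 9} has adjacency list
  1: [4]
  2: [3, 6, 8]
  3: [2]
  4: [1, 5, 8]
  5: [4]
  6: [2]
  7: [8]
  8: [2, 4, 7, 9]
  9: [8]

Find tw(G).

1

A width-1 tree decomposition is:
Bags: B1 = {4, 8}  B2 = {4, 5}  B3 = {1, 4}  B4 = {8, 9}  B5 = {2, 8}  B6 = {2, 3}  B7 = {2, 6}  B8 = {7, 8}
Tree: B1–B2, B1–B3, B1–B4, B4–B5, B5–B6, B5–B7, B1–B8
Each bag holds 2 vertices, so the decomposition has width 1, which upper-bounds the treewidth. Any graph with an edge has treewidth ≥ 1, and G has the edge 4–8. Hence tw(G) = 1 exactly.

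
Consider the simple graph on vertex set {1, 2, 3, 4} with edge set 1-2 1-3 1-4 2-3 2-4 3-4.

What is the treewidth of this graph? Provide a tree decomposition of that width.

With just one bag of size 4, the width is 4 − 1 = 3, so tw(G) ≤ 3. Conversely, {1, 2, 3, 4} is a clique of size 4, and the vertices of any clique must share a bag in every tree decomposition; so some bag has ≥ 4 vertices and tw(G) ≥ 3. Combining the bounds, tw(G) = 3.

Treewidth 3.
One such decomposition:
Bags: B1 = {1, 2, 3, 4}
Tree: (single bag)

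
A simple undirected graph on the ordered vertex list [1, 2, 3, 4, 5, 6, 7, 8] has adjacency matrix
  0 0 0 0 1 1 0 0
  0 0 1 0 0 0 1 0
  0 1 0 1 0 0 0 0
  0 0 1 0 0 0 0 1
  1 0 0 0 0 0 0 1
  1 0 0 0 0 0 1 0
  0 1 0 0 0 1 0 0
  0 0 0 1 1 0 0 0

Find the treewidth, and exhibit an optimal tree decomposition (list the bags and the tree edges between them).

Treewidth 2.
One such decomposition:
Bags: B1 = {3, 4, 8}  B2 = {3, 5, 8}  B3 = {1, 3, 5}  B4 = {1, 3, 6}  B5 = {3, 6, 7}  B6 = {2, 3, 7}
Tree: B1–B2, B2–B3, B3–B4, B4–B5, B5–B6

The largest bag has 3 vertices, giving width 2; this decomposition certifies tw(G) ≤ 2. For the lower bound, G contains the cycle 3–4–8–5–1–6–7–2–3, so G is not a forest; only forests have treewidth ≤ 1, hence tw(G) ≥ 2. The upper and lower bounds meet at 2, so that is the treewidth.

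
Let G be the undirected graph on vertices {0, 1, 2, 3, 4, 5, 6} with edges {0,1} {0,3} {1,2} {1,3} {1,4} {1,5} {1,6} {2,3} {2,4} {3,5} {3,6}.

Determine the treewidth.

2

A width-2 tree decomposition is:
Bags: B1 = {1, 2, 3}  B2 = {1, 2, 4}  B3 = {1, 3, 6}  B4 = {0, 1, 3}  B5 = {1, 3, 5}
Tree: B1–B2, B1–B3, B3–B4, B4–B5
The largest bag has 3 vertices, giving width 2; this decomposition certifies tw(G) ≤ 2. Conversely, {0, 1, 3} is a clique of size 3, and the vertices of any clique must share a bag in every tree decomposition; so some bag has ≥ 3 vertices and tw(G) ≥ 2. The upper and lower bounds meet at 2, so that is the treewidth.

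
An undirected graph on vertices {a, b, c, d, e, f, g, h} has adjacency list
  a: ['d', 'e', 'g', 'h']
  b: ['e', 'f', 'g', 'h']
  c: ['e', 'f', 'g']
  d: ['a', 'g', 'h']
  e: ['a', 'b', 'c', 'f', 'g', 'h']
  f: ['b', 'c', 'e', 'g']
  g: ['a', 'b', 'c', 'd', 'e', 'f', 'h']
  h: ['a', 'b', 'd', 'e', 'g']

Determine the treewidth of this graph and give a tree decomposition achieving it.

The largest bag has 4 vertices, giving width 3; this decomposition certifies tw(G) ≤ 3. Conversely, {a, d, g, h} is a clique of size 4, and the vertices of any clique must share a bag in every tree decomposition; so some bag has ≥ 4 vertices and tw(G) ≥ 3. The upper and lower bounds meet at 3, so that is the treewidth.

Treewidth 3.
Bags: B1 = {b, e, f, g}  B2 = {b, e, g, h}  B3 = {a, e, g, h}  B4 = {c, e, f, g}  B5 = {a, d, g, h}
Tree: B1–B2, B2–B3, B1–B4, B3–B5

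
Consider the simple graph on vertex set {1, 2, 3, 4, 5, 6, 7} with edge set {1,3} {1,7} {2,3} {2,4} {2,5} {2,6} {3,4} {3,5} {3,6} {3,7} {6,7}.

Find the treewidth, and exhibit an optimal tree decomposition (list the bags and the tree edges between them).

Treewidth 2.
One such decomposition:
Bags: B1 = {2, 3, 4}  B2 = {2, 3, 6}  B3 = {2, 3, 5}  B4 = {3, 6, 7}  B5 = {1, 3, 7}
Tree: B1–B2, B2–B3, B2–B4, B4–B5

The largest bag has 3 vertices, giving width 2; this decomposition certifies tw(G) ≤ 2. On the other hand G contains the 3-clique {1, 3, 7}. A clique must lie in a single bag of any decomposition, so no decomposition can have width below 2. Hence tw(G) = 2 exactly.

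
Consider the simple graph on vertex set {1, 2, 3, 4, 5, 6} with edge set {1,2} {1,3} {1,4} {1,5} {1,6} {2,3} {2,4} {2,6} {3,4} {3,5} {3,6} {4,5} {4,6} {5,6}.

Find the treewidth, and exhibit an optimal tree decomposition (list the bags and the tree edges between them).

Treewidth 4.
One such decomposition:
Bags: B1 = {1, 3, 4, 5, 6}  B2 = {1, 2, 3, 4, 6}
Tree: B1–B2

The largest bag has 5 vertices, giving width 4; this decomposition certifies tw(G) ≤ 4. Conversely, {1, 2, 3, 4, 6} is a clique of size 5, and the vertices of any clique must share a bag in every tree decomposition; so some bag has ≥ 5 vertices and tw(G) ≥ 4. Therefore the treewidth is 4.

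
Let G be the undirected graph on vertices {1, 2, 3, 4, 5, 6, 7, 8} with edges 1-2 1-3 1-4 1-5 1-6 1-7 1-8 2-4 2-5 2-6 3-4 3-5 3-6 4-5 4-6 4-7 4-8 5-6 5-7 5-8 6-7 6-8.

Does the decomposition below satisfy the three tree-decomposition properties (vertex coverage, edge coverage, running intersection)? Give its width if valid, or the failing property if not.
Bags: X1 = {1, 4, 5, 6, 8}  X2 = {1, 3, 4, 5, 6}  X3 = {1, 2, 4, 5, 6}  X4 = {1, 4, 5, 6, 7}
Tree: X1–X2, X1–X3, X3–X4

Yes; width 4.

Vertex coverage: the bags together contain {1, 2, 3, 4, 5, 6, 7, 8}, the full vertex set. Edge coverage: each edge of G has both endpoints in at least one bag. Running intersection: for every vertex, the bags containing it form a connected subtree. All three properties hold, so this is a valid tree decomposition of width max|bag| − 1 = 4, and hence tw(G) ≤ 4.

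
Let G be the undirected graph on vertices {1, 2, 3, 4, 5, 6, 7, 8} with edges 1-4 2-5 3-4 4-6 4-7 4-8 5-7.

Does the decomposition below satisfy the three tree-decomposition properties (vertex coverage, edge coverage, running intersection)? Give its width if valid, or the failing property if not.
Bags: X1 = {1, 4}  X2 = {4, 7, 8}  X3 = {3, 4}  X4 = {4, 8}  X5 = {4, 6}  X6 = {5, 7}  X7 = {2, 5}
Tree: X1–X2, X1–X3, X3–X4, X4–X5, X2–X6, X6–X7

No — bags containing vertex 8 are not connected in the tree.

A tree decomposition must satisfy three properties: every vertex lies in some bag; for every edge, both endpoints lie together in some bag; and for every vertex, the bags containing it form a connected subtree. Here bags containing vertex 8 are not connected in the tree, so the decomposition is invalid.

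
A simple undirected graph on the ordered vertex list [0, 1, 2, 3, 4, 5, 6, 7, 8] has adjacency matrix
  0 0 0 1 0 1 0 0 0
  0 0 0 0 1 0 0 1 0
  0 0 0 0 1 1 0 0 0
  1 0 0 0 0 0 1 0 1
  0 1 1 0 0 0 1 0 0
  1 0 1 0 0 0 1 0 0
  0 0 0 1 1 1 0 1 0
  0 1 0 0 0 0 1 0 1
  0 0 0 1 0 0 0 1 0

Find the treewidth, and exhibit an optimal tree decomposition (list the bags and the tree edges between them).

Every bag has size at most 4, so the width is 4 − 1 = 3 and tw(G) ≤ 3. For the lower bound: the 4 vertex sets {1,2,4}, {5}, {6}, {0,3,7,8} are disjoint, each induces a connected subgraph, and every pair is joined by at least one edge of G. Contracting each set to a single vertex therefore yields K_{4} as a minor, and since treewidth is minor-monotone, tw(G) ≥ tw(K_{4}) = 3. Hence tw(G) = 3 exactly.

Treewidth 3.
One such decomposition:
Bags: B1 = {1, 2, 4, 5}  B2 = {1, 4, 5, 6}  B3 = {1, 5, 6, 7}  B4 = {0, 5, 6, 7}  B5 = {0, 3, 6, 7}  B6 = {0, 3, 7, 8}
Tree: B1–B2, B2–B3, B3–B4, B4–B5, B5–B6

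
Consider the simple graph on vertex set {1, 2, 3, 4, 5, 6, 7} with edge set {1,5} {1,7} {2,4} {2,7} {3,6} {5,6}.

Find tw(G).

1

A width-1 tree decomposition is:
Bags: B1 = {2, 4}  B2 = {2, 7}  B3 = {1, 7}  B4 = {1, 5}  B5 = {5, 6}  B6 = {3, 6}
Tree: B1–B2, B2–B3, B3–B4, B4–B5, B5–B6
The largest bag has 2 vertices, giving width 1; this decomposition certifies tw(G) ≤ 1. G has an edge, so its treewidth is at least 1. Therefore the treewidth is 1.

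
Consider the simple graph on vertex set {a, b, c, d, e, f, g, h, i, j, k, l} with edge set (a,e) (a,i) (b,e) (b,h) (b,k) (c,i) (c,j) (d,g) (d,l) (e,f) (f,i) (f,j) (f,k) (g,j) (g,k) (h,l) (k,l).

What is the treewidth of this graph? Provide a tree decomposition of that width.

Treewidth 3.
One such decomposition:
Bags: B1 = {d, g, h, l}  B2 = {g, h, k, l}  B3 = {b, g, h, k}  B4 = {b, g, j, k}  B5 = {b, f, j, k}  B6 = {b, e, f, j}  B7 = {c, e, f, j}  B8 = {c, e, f, i}  B9 = {a, c, e, i}
Tree: B1–B2, B2–B3, B3–B4, B4–B5, B5–B6, B6–B7, B7–B8, B8–B9

Each bag holds 4 vertices, so the decomposition has width 3, which upper-bounds the treewidth. For the lower bound: the 4 vertex sets {d,h,l}, {g}, {k}, {b,e,f,j} are disjoint, each induces a connected subgraph, and every pair is joined by at least one edge of G. Contracting each set to a single vertex therefore yields K_{4} as a minor, and since treewidth is minor-monotone, tw(G) ≥ tw(K_{4}) = 3. Combining the bounds, tw(G) = 3.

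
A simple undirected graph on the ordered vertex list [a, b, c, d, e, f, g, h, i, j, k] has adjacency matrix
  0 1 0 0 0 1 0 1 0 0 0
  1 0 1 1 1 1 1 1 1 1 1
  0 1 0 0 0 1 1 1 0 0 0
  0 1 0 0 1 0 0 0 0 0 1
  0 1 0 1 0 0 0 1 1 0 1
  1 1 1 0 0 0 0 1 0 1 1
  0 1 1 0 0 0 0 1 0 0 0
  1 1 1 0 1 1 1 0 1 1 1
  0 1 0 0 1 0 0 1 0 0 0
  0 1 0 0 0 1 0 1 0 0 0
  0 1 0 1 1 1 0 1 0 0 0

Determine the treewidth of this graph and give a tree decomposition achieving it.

Every bag has size at most 4, so the width is 4 − 1 = 3 and tw(G) ≤ 3. On the other hand G contains the 4-clique {b, d, e, k}. A clique must lie in a single bag of any decomposition, so no decomposition can have width below 3. Combining the bounds, tw(G) = 3.

Treewidth 3.
One optimal decomposition is:
Bags: B1 = {b, e, h, k}  B2 = {b, f, h, k}  B3 = {b, c, f, h}  B4 = {b, f, h, j}  B5 = {a, b, f, h}  B6 = {b, e, h, i}  B7 = {b, c, g, h}  B8 = {b, d, e, k}
Tree: B1–B2, B2–B3, B2–B4, B2–B5, B1–B6, B3–B7, B1–B8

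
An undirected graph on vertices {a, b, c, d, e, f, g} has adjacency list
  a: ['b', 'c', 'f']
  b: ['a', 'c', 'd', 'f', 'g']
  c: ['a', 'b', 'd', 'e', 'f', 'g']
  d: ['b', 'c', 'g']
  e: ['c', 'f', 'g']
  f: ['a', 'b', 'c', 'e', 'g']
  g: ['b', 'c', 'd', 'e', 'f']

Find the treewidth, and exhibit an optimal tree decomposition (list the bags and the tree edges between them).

Every bag has size at most 4, so the width is 4 − 1 = 3 and tw(G) ≤ 3. On the other hand G contains the 4-clique {b, c, d, g}. A clique must lie in a single bag of any decomposition, so no decomposition can have width below 3. Therefore the treewidth is 3.

Treewidth 3.
One such decomposition:
Bags: B1 = {c, e, f, g}  B2 = {b, c, f, g}  B3 = {b, c, d, g}  B4 = {a, b, c, f}
Tree: B1–B2, B2–B3, B2–B4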